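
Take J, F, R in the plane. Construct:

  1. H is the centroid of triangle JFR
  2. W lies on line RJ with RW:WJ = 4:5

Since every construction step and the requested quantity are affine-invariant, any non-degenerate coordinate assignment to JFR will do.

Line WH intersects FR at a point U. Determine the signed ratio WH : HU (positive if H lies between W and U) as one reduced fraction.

WH:HU = 1/3

Set J = (0, 0), F = (1, 0), R = (0, 1); any affine frame gives the same invariant.
1. H is the centroid of triangle JFR ⇒ H = (1/3, 1/3)
2. W lies on line RJ with RW:WJ = 4:5 ⇒ W = (0, 5/9)
line WH meets FR at U = (4/3, -1/3)
H = W + t·(U−W) with t = 1/4, so WH:HU = 1/4:3/4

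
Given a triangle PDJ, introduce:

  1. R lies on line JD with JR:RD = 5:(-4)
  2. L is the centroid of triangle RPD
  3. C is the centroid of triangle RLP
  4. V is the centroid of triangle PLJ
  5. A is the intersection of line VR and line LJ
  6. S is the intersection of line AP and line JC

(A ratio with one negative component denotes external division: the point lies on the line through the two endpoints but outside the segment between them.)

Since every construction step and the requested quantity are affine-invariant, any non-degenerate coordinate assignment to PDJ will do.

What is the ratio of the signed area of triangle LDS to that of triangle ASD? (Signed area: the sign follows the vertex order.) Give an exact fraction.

[LDS]:[ASD] = -303/220

Choose coordinates P = (0, 0), D = (1, 0), J = (0, 1).
1. R lies on line JD with JR:RD = 5:(-4) ⇒ R = (5, -4)
2. L is the centroid of triangle RPD ⇒ L = (2, -4/3)
3. C is the centroid of triangle RLP ⇒ C = (7/3, -16/9)
4. V is the centroid of triangle PLJ ⇒ V = (2/3, -1/9)
5. A is the intersection of line VR and line LJ ⇒ A = (40/21, -11/9)
6. S is the intersection of line AP and line JC ⇒ S = (840/461, -539/461)
2·[LDS] = 101/1383, 2·[ASD] = -220/4149
[LDS]:[ASD] = 101/1383:-220/4149 = -303/220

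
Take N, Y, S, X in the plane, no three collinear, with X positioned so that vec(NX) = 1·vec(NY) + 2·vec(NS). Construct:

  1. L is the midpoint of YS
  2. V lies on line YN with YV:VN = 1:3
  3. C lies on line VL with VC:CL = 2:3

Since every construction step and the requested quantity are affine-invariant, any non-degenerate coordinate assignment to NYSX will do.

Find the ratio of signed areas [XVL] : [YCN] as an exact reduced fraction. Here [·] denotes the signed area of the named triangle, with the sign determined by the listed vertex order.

[XVL]:[YCN] = -25/8

Set N = (0, 0), Y = (1, 0), S = (0, 1), X = (1, 2); any affine frame gives the same invariant.
1. L is the midpoint of YS ⇒ L = (1/2, 1/2)
2. V lies on line YN with YV:VN = 1:3 ⇒ V = (3/4, 0)
3. C lies on line VL with VC:CL = 2:3 ⇒ C = (13/20, 1/5)
2·[XVL] = -5/8, 2·[YCN] = 1/5
[XVL]:[YCN] = -5/8:1/5 = -25/8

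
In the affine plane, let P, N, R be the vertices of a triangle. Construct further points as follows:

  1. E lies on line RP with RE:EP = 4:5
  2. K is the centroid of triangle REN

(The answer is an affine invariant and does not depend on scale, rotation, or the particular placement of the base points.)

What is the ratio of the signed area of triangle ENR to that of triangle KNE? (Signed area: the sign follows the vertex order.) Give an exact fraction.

[ENR]:[KNE] = -3

Set P = (0, 0), N = (1, 0), R = (0, 1); any affine frame gives the same invariant.
1. E lies on line RP with RE:EP = 4:5 ⇒ E = (0, 5/9)
2. K is the centroid of triangle REN ⇒ K = (1/3, 14/27)
2·[ENR] = 4/9, 2·[KNE] = -4/27
[ENR]:[KNE] = 4/9:-4/27 = -3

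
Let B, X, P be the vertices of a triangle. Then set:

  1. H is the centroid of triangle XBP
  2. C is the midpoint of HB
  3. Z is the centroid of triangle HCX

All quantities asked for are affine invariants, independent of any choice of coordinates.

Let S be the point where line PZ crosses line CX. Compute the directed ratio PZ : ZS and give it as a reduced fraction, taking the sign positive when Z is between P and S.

PZ:ZS = 11

Work in coordinates with B = (0, 0), X = (1, 0), P = (0, 1).
1. H is the centroid of triangle XBP ⇒ H = (1/3, 1/3)
2. C is the midpoint of HB ⇒ C = (1/6, 1/6)
3. Z is the centroid of triangle HCX ⇒ Z = (1/2, 1/6)
line PZ meets CX at S = (6/11, 1/11)
Z = P + t·(S−P) with t = 11/12, so PZ:ZS = 11/12:1/12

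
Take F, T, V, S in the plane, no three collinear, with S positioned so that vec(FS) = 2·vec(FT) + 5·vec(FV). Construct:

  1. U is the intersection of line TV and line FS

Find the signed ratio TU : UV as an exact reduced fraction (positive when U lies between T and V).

Choose coordinates F = (0, 0), T = (1, 0), V = (0, 1), S = (2, 5).
1. U is the intersection of line TV and line FS ⇒ U = (2/7, 5/7)
U = T + t·(V−T) with t = 5/7, so TU:UV = t:(1−t) = 5/7:2/7

TU:UV = 5/2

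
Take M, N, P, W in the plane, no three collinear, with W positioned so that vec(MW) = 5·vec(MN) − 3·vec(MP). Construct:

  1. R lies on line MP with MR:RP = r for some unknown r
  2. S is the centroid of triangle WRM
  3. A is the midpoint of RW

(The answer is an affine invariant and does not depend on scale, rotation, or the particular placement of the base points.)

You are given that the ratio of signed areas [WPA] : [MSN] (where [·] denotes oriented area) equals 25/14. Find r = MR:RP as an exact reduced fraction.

Choose coordinates M = (0, 0), N = (1, 0), P = (0, 1), W = (5, -3).
1. With MR:RP = r, write λ = r/(r+1) so R = M + λ·(P−M); R is affine-linear in λ
2. S is the centroid of triangle WRM ⇒ S is an affine combination of earlier points and hence also affine-linear in λ
3. A is the midpoint of RW ⇒ A is an affine combination of earlier points and hence also affine-linear in λ
Every point depending on R is an affine combination of R and λ-independent points, so each such coordinate is linear in λ; the λ² term in each signed area is a multiple of (P−M)×(P−M) = 0, so 2·[WPA] and 2·[MSN] are each linear in λ. Evaluating at λ=0 and λ=1:
  2·[WPA] = -5/2·λ + 5/2,   2·[MSN] = -1/3·λ + 1
So [WPA]:[MSN] = (-5/2·λ + 5/2) / (-1/3·λ + 1). Setting this equal to 25/14:
  -5/2·λ + 5/2 = 25/14·(-1/3·λ + 1)  ⇒  λ = 3/8
Then r = λ/(1−λ) = (3/8)/(5/8) = 3/5. Check: with r = 3/5, R = (0, 3/8) and [WPA]:[MSN] = 25/14 as required.

r = 3/5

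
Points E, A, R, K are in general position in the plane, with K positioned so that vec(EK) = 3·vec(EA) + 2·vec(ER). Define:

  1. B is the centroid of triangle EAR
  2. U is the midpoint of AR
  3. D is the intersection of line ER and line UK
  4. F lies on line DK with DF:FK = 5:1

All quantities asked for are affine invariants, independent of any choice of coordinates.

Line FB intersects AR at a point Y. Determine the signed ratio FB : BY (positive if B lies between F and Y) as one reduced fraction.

Assign E = (0, 0), A = (1, 0), R = (0, 1), K = (3, 2) — the answer is frame-independent, so this choice is without loss of generality.
1. B is the centroid of triangle EAR ⇒ B = (1/3, 1/3)
2. U is the midpoint of AR ⇒ U = (1/2, 1/2)
3. D is the intersection of line ER and line UK ⇒ D = (0, 1/5)
4. F lies on line DK with DF:FK = 5:1 ⇒ F = (5/2, 17/10)
line FB meets AR at Y = (57/106, 49/106)
B = F + t·(Y−F) with t = 53/48, so FB:BY = 53/48:-5/48

FB:BY = -53/5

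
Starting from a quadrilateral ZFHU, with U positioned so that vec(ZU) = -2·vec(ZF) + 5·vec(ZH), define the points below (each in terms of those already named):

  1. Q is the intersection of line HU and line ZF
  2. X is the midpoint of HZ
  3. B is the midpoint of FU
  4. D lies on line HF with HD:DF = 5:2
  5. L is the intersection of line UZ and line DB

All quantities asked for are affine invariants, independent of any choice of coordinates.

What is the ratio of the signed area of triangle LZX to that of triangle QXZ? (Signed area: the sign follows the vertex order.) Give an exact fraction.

Set Z = (0, 0), F = (1, 0), H = (0, 1), U = (-2, 5); any affine frame gives the same invariant.
1. Q is the intersection of line HU and line ZF ⇒ Q = (1/2, 0)
2. X is the midpoint of HZ ⇒ X = (0, 1/2)
3. B is the midpoint of FU ⇒ B = (-1/2, 5/2)
4. D lies on line HF with HD:DF = 5:2 ⇒ D = (5/7, 2/7)
5. L is the intersection of line UZ and line DB ⇒ L = (-54/23, 135/23)
2·[LZX] = 27/23, 2·[QXZ] = 1/4
[LZX]:[QXZ] = 27/23:1/4 = 108/23

[LZX]:[QXZ] = 108/23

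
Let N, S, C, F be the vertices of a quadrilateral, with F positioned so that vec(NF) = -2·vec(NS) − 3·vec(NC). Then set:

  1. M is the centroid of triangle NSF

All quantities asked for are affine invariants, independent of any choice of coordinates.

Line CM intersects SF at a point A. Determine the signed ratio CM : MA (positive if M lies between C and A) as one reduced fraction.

Assign N = (0, 0), S = (1, 0), C = (0, 1), F = (-2, -3) — the answer is frame-independent, so this choice is without loss of generality.
1. M is the centroid of triangle NSF ⇒ M = (-1/3, -1)
line CM meets SF at A = (-2/5, -7/5)
M = C + t·(A−C) with t = 5/6, so CM:MA = 5/6:1/6

CM:MA = 5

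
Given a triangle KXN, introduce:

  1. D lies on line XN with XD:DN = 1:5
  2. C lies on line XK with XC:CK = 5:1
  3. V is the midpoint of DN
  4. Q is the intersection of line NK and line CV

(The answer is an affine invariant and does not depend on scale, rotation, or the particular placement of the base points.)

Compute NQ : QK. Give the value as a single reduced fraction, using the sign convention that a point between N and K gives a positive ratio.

NQ:QK = -25/7

Choose coordinates K = (0, 0), X = (1, 0), N = (0, 1).
1. D lies on line XN with XD:DN = 1:5 ⇒ D = (5/6, 1/6)
2. C lies on line XK with XC:CK = 5:1 ⇒ C = (1/6, 0)
3. V is the midpoint of DN ⇒ V = (5/12, 7/12)
4. Q is the intersection of line NK and line CV ⇒ Q = (0, -7/18)
Q = N + t·(K−N) with t = 25/18, so NQ:QK = t:(1−t) = 25/18:-7/18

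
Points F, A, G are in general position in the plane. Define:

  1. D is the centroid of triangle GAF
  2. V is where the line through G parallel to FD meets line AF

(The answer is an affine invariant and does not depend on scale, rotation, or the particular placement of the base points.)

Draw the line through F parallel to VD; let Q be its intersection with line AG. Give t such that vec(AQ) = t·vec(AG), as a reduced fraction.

t = 1/5

Assign F = (0, 0), A = (1, 0), G = (0, 1) — the answer is frame-independent, so this choice is without loss of generality.
1. D is the centroid of triangle GAF ⇒ D = (1/3, 1/3)
2. V is where the line through G parallel to FD meets line AF ⇒ V = (-1, 0)
through F parallel to VD: direction (4/3, 1/3); meets AG at Q = (4/5, 1/5)
Q = A + t·(G−A) with t = 1/5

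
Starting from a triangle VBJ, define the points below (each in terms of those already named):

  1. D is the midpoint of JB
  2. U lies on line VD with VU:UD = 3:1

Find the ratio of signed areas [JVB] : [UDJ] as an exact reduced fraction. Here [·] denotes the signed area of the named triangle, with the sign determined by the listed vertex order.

[JVB]:[UDJ] = 8

Assign V = (0, 0), B = (1, 0), J = (0, 1) — the answer is frame-independent, so this choice is without loss of generality.
1. D is the midpoint of JB ⇒ D = (1/2, 1/2)
2. U lies on line VD with VU:UD = 3:1 ⇒ U = (3/8, 3/8)
2·[JVB] = 1, 2·[UDJ] = 1/8
[JVB]:[UDJ] = 1:1/8 = 8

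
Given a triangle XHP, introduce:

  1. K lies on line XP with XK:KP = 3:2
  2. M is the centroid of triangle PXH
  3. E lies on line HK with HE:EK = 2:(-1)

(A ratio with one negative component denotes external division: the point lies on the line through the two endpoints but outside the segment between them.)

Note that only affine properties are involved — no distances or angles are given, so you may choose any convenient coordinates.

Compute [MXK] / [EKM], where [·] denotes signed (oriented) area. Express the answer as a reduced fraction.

Assign X = (0, 0), H = (1, 0), P = (0, 1) — the answer is frame-independent, so this choice is without loss of generality.
1. K lies on line XP with XK:KP = 3:2 ⇒ K = (0, 3/5)
2. M is the centroid of triangle PXH ⇒ M = (1/3, 1/3)
3. E lies on line HK with HE:EK = 2:(-1) ⇒ E = (-1, 6/5)
2·[MXK] = -1/5, 2·[EKM] = -1/15
[MXK]:[EKM] = -1/5:-1/15 = 3

[MXK]:[EKM] = 3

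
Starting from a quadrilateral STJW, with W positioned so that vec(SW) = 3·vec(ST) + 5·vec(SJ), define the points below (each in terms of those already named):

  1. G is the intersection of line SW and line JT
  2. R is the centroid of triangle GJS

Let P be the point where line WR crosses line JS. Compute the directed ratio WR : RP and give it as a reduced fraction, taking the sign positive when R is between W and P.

Choose coordinates S = (0, 0), T = (1, 0), J = (0, 1), W = (3, 5).
1. G is the intersection of line SW and line JT ⇒ G = (3/8, 5/8)
2. R is the centroid of triangle GJS ⇒ R = (1/8, 13/24)
line WR meets JS at P = (0, 8/23)
R = W + t·(P−W) with t = 23/24, so WR:RP = 23/24:1/24

WR:RP = 23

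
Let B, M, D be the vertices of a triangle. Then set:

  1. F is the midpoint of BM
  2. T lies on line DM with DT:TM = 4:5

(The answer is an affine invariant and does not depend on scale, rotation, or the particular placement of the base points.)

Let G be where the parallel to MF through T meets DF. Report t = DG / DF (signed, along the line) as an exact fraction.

Work in coordinates with B = (0, 0), M = (1, 0), D = (0, 1).
1. F is the midpoint of BM ⇒ F = (1/2, 0)
2. T lies on line DM with DT:TM = 4:5 ⇒ T = (4/9, 5/9)
through T parallel to MF: direction (-1/2, 0); meets DF at G = (2/9, 5/9)
G = D + t·(F−D) with t = 4/9

t = 4/9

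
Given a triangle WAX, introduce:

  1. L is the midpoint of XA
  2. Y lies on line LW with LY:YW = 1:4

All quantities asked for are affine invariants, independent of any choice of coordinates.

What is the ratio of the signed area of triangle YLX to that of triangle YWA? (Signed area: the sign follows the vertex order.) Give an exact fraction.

Choose coordinates W = (0, 0), A = (1, 0), X = (0, 1).
1. L is the midpoint of XA ⇒ L = (1/2, 1/2)
2. Y lies on line LW with LY:YW = 1:4 ⇒ Y = (2/5, 2/5)
2·[YLX] = 1/10, 2·[YWA] = 2/5
[YLX]:[YWA] = 1/10:2/5 = 1/4

[YLX]:[YWA] = 1/4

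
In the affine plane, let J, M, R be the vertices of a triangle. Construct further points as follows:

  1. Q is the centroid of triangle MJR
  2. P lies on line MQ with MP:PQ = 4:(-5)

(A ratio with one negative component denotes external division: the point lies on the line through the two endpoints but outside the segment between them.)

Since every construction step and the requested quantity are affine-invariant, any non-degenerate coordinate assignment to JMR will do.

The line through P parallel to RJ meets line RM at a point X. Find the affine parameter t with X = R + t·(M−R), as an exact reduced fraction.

Assign J = (0, 0), M = (1, 0), R = (0, 1) — the answer is frame-independent, so this choice is without loss of generality.
1. Q is the centroid of triangle MJR ⇒ Q = (1/3, 1/3)
2. P lies on line MQ with MP:PQ = 4:(-5) ⇒ P = (11/3, -4/3)
through P parallel to RJ: direction (0, -1); meets RM at X = (11/3, -8/3)
X = R + t·(M−R) with t = 11/3

t = 11/3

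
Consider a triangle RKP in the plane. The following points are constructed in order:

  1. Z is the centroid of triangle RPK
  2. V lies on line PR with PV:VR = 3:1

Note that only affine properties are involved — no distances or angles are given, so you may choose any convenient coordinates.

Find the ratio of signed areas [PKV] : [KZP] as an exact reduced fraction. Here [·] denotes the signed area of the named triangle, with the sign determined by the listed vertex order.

Work in coordinates with R = (0, 0), K = (1, 0), P = (0, 1).
1. Z is the centroid of triangle RPK ⇒ Z = (1/3, 1/3)
2. V lies on line PR with PV:VR = 3:1 ⇒ V = (0, 1/4)
2·[PKV] = -3/4, 2·[KZP] = -1/3
[PKV]:[KZP] = -3/4:-1/3 = 9/4

[PKV]:[KZP] = 9/4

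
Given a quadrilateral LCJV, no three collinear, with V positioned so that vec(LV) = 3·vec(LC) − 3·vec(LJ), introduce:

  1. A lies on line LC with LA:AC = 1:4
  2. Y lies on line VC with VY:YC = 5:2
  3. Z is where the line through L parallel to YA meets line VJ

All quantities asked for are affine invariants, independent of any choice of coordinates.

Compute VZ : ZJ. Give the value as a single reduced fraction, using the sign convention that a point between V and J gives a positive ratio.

VZ:ZJ = 9/8

Set L = (0, 0), C = (1, 0), J = (0, 1), V = (3, -3); any affine frame gives the same invariant.
1. A lies on line LC with LA:AC = 1:4 ⇒ A = (1/5, 0)
2. Y lies on line VC with VY:YC = 5:2 ⇒ Y = (11/7, -6/7)
3. Z is where the line through L parallel to YA meets line VJ ⇒ Z = (24/17, -15/17)
Z = V + t·(J−V) with t = 9/17, so VZ:ZJ = t:(1−t) = 9/17:8/17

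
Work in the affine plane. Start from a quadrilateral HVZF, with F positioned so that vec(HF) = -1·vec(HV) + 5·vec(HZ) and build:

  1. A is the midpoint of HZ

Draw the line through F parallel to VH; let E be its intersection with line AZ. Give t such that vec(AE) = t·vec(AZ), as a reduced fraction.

Set H = (0, 0), V = (1, 0), Z = (0, 1), F = (-1, 5); any affine frame gives the same invariant.
1. A is the midpoint of HZ ⇒ A = (0, 1/2)
through F parallel to VH: direction (-1, 0); meets AZ at E = (0, 5)
E = A + t·(Z−A) with t = 9

t = 9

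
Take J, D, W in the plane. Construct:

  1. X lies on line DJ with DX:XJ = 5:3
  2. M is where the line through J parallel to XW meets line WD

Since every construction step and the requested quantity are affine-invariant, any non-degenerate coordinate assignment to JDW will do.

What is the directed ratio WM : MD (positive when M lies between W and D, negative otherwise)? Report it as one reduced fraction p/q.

WM:MD = -3/8

Choose coordinates J = (0, 0), D = (1, 0), W = (0, 1).
1. X lies on line DJ with DX:XJ = 5:3 ⇒ X = (3/8, 0)
2. M is where the line through J parallel to XW meets line WD ⇒ M = (-3/5, 8/5)
M = W + t·(D−W) with t = -3/5, so WM:MD = t:(1−t) = -3/5:8/5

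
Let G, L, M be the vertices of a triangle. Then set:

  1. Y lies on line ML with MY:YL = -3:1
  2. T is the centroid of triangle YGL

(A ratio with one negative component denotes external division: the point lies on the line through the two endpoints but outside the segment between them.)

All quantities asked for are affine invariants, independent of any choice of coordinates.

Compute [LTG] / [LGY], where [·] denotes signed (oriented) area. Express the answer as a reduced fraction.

Work in coordinates with G = (0, 0), L = (1, 0), M = (0, 1).
1. Y lies on line ML with MY:YL = -3:1 ⇒ Y = (3/2, -1/2)
2. T is the centroid of triangle YGL ⇒ T = (5/6, -1/6)
2·[LTG] = -1/6, 2·[LGY] = 1/2
[LTG]:[LGY] = -1/6:1/2 = -1/3

[LTG]:[LGY] = -1/3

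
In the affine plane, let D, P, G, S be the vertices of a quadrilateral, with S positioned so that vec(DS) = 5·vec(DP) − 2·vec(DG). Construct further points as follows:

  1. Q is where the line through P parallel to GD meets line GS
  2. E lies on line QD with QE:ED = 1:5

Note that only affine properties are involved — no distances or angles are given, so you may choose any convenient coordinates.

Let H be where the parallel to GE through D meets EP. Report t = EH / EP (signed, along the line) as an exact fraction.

t = 5

Choose coordinates D = (0, 0), P = (1, 0), G = (0, 1), S = (5, -2).
1. Q is where the line through P parallel to GD meets line GS ⇒ Q = (1, 2/5)
2. E lies on line QD with QE:ED = 1:5 ⇒ E = (5/6, 1/3)
through D parallel to GE: direction (5/6, -2/3); meets EP at H = (5/3, -4/3)
H = E + t·(P−E) with t = 5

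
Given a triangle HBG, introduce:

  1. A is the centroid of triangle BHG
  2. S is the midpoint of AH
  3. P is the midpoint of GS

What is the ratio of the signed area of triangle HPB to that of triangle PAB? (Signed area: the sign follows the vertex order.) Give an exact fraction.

[HPB]:[PAB] = -7

Choose coordinates H = (0, 0), B = (1, 0), G = (0, 1).
1. A is the centroid of triangle BHG ⇒ A = (1/3, 1/3)
2. S is the midpoint of AH ⇒ S = (1/6, 1/6)
3. P is the midpoint of GS ⇒ P = (1/12, 7/12)
2·[HPB] = -7/12, 2·[PAB] = 1/12
[HPB]:[PAB] = -7/12:1/12 = -7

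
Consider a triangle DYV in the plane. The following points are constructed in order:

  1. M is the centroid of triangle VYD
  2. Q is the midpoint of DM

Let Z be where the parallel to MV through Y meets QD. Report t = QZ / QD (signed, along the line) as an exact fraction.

t = -3

Choose coordinates D = (0, 0), Y = (1, 0), V = (0, 1).
1. M is the centroid of triangle VYD ⇒ M = (1/3, 1/3)
2. Q is the midpoint of DM ⇒ Q = (1/6, 1/6)
through Y parallel to MV: direction (-1/3, 2/3); meets QD at Z = (2/3, 2/3)
Z = Q + t·(D−Q) with t = -3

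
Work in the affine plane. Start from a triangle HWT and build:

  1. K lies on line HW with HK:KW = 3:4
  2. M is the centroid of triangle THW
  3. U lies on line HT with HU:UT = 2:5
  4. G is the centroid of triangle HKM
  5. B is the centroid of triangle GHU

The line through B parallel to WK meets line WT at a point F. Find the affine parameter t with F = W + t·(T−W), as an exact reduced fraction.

t = 25/189

Choose coordinates H = (0, 0), W = (1, 0), T = (0, 1).
1. K lies on line HW with HK:KW = 3:4 ⇒ K = (3/7, 0)
2. M is the centroid of triangle THW ⇒ M = (1/3, 1/3)
3. U lies on line HT with HU:UT = 2:5 ⇒ U = (0, 2/7)
4. G is the centroid of triangle HKM ⇒ G = (16/63, 1/9)
5. B is the centroid of triangle GHU ⇒ B = (16/189, 25/189)
through B parallel to WK: direction (-4/7, 0); meets WT at F = (164/189, 25/189)
F = W + t·(T−W) with t = 25/189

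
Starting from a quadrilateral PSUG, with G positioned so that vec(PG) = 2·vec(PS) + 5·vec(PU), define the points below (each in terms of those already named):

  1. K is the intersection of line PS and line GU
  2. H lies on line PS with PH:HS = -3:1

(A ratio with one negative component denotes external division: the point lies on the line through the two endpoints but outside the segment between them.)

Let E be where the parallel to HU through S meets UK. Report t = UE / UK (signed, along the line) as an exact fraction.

Choose coordinates P = (0, 0), S = (1, 0), U = (0, 1), G = (2, 5).
1. K is the intersection of line PS and line GU ⇒ K = (-1/2, 0)
2. H lies on line PS with PH:HS = -3:1 ⇒ H = (3/2, 0)
through S parallel to HU: direction (-3/2, 1); meets UK at E = (-1/8, 3/4)
E = U + t·(K−U) with t = 1/4

t = 1/4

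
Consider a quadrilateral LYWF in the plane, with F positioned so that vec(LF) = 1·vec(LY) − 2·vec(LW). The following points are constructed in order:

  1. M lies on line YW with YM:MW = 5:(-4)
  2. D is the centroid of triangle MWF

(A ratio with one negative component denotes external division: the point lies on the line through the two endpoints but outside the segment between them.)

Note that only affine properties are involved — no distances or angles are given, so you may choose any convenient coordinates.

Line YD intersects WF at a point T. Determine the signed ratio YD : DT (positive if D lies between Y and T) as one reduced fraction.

YD:DT = -7/4

Set L = (0, 0), Y = (1, 0), W = (0, 1), F = (1, -2); any affine frame gives the same invariant.
1. M lies on line YW with YM:MW = 5:(-4) ⇒ M = (-4, 5)
2. D is the centroid of triangle MWF ⇒ D = (-1, 4/3)
line YD meets WF at T = (1/7, 4/7)
D = Y + t·(T−Y) with t = 7/3, so YD:DT = 7/3:-4/3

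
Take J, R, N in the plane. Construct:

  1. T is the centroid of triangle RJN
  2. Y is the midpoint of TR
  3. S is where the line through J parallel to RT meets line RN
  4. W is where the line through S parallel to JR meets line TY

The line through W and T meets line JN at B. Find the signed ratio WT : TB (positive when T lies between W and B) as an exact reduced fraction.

Choose coordinates J = (0, 0), R = (1, 0), N = (0, 1).
1. T is the centroid of triangle RJN ⇒ T = (1/3, 1/3)
2. Y is the midpoint of TR ⇒ Y = (2/3, 1/6)
3. S is where the line through J parallel to RT meets line RN ⇒ S = (2, -1)
4. W is where the line through S parallel to JR meets line TY ⇒ W = (3, -1)
line WT meets JN at B = (0, 1/2)
T = W + t·(B−W) with t = 8/9, so WT:TB = 8/9:1/9

WT:TB = 8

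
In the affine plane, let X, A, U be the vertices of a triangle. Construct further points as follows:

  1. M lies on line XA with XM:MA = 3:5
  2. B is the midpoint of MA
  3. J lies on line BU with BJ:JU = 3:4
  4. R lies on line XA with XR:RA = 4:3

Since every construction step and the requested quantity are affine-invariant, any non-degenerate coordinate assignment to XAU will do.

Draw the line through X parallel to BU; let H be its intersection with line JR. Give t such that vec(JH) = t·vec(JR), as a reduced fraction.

t = 77/13

Assign X = (0, 0), A = (1, 0), U = (0, 1) — the answer is frame-independent, so this choice is without loss of generality.
1. M lies on line XA with XM:MA = 3:5 ⇒ M = (3/8, 0)
2. B is the midpoint of MA ⇒ B = (11/16, 0)
3. J lies on line BU with BJ:JU = 3:4 ⇒ J = (11/28, 3/7)
4. R lies on line XA with XR:RA = 4:3 ⇒ R = (4/7, 0)
through X parallel to BU: direction (-11/16, 1); meets JR at H = (132/91, -192/91)
H = J + t·(R−J) with t = 77/13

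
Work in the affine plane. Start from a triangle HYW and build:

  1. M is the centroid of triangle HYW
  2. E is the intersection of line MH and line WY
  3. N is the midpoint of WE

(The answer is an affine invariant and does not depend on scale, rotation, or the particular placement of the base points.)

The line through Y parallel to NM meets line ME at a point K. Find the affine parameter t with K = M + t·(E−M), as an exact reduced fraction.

t = 3

Choose coordinates H = (0, 0), Y = (1, 0), W = (0, 1).
1. M is the centroid of triangle HYW ⇒ M = (1/3, 1/3)
2. E is the intersection of line MH and line WY ⇒ E = (1/2, 1/2)
3. N is the midpoint of WE ⇒ N = (1/4, 3/4)
through Y parallel to NM: direction (1/12, -5/12); meets ME at K = (5/6, 5/6)
K = M + t·(E−M) with t = 3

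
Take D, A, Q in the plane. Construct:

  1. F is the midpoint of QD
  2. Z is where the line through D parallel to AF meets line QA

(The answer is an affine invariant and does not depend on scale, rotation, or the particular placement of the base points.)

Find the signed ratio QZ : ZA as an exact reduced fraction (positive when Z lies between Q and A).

QZ:ZA = -2

Set D = (0, 0), A = (1, 0), Q = (0, 1); any affine frame gives the same invariant.
1. F is the midpoint of QD ⇒ F = (0, 1/2)
2. Z is where the line through D parallel to AF meets line QA ⇒ Z = (2, -1)
Z = Q + t·(A−Q) with t = 2, so QZ:ZA = t:(1−t) = 2:-1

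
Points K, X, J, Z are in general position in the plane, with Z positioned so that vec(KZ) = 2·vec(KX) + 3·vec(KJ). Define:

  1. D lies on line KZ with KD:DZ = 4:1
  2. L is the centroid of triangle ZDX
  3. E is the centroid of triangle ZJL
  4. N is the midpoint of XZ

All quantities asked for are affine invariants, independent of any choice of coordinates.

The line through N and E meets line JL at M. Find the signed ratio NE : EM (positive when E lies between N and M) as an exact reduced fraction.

NE:EM = -83/44

Assign K = (0, 0), X = (1, 0), J = (0, 1), Z = (2, 3) — the answer is frame-independent, so this choice is without loss of generality.
1. D lies on line KZ with KD:DZ = 4:1 ⇒ D = (8/5, 12/5)
2. L is the centroid of triangle ZDX ⇒ L = (23/15, 9/5)
3. E is the centroid of triangle ZJL ⇒ E = (53/45, 29/15)
4. N is the midpoint of XZ ⇒ N = (3/2, 3/2)
line NE meets JL at M = (1679/1245, 707/415)
E = N + t·(M−N) with t = 83/39, so NE:EM = 83/39:-44/39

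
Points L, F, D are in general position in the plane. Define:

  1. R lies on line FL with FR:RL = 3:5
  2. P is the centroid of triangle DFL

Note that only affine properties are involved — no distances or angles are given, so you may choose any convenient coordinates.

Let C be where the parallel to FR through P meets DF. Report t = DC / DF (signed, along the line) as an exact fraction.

Set L = (0, 0), F = (1, 0), D = (0, 1); any affine frame gives the same invariant.
1. R lies on line FL with FR:RL = 3:5 ⇒ R = (5/8, 0)
2. P is the centroid of triangle DFL ⇒ P = (1/3, 1/3)
through P parallel to FR: direction (-3/8, 0); meets DF at C = (2/3, 1/3)
C = D + t·(F−D) with t = 2/3

t = 2/3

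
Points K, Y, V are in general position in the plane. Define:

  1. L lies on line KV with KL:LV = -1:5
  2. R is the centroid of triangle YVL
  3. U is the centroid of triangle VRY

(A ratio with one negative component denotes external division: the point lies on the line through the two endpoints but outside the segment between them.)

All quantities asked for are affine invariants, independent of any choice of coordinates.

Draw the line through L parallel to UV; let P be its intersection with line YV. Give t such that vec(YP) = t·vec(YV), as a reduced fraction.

Work in coordinates with K = (0, 0), Y = (1, 0), V = (0, 1).
1. L lies on line KV with KL:LV = -1:5 ⇒ L = (0, -1/4)
2. R is the centroid of triangle YVL ⇒ R = (1/3, 1/4)
3. U is the centroid of triangle VRY ⇒ U = (4/9, 5/12)
through L parallel to UV: direction (-4/9, 7/12); meets YV at P = (-4, 5)
P = Y + t·(V−Y) with t = 5

t = 5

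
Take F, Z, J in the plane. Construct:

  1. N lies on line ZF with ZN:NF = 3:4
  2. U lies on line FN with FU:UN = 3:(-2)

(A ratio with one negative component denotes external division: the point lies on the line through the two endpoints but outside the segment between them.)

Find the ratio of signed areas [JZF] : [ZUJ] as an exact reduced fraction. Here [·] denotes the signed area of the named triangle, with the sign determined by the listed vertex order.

Set F = (0, 0), Z = (1, 0), J = (0, 1); any affine frame gives the same invariant.
1. N lies on line ZF with ZN:NF = 3:4 ⇒ N = (4/7, 0)
2. U lies on line FN with FU:UN = 3:(-2) ⇒ U = (12/7, 0)
2·[JZF] = -1, 2·[ZUJ] = 5/7
[JZF]:[ZUJ] = -1:5/7 = -7/5

[JZF]:[ZUJ] = -7/5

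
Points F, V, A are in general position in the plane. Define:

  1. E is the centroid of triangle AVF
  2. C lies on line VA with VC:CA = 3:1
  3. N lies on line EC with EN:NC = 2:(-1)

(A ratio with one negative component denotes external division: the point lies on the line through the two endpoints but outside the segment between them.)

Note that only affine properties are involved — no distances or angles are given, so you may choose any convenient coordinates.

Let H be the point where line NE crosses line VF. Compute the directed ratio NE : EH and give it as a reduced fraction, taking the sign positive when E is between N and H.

Assign F = (0, 0), V = (1, 0), A = (0, 1) — the answer is frame-independent, so this choice is without loss of generality.
1. E is the centroid of triangle AVF ⇒ E = (1/3, 1/3)
2. C lies on line VA with VC:CA = 3:1 ⇒ C = (1/4, 3/4)
3. N lies on line EC with EN:NC = 2:(-1) ⇒ N = (1/6, 7/6)
line NE meets VF at H = (2/5, 0)
E = N + t·(H−N) with t = 5/7, so NE:EH = 5/7:2/7

NE:EH = 5/2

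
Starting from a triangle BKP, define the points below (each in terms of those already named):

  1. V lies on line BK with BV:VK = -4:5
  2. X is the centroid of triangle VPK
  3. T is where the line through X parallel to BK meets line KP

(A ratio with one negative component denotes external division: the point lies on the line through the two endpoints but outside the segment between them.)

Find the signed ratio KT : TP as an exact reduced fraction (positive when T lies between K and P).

Assign B = (0, 0), K = (1, 0), P = (0, 1) — the answer is frame-independent, so this choice is without loss of generality.
1. V lies on line BK with BV:VK = -4:5 ⇒ V = (-4, 0)
2. X is the centroid of triangle VPK ⇒ X = (-1, 1/3)
3. T is where the line through X parallel to BK meets line KP ⇒ T = (2/3, 1/3)
T = K + t·(P−K) with t = 1/3, so KT:TP = t:(1−t) = 1/3:2/3

KT:TP = 1/2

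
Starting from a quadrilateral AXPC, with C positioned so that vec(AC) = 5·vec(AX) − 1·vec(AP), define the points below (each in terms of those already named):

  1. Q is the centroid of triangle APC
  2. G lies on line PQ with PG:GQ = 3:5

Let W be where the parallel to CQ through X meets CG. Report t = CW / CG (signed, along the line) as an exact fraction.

t = -16/25

Choose coordinates A = (0, 0), X = (1, 0), P = (0, 1), C = (5, -1).
1. Q is the centroid of triangle APC ⇒ Q = (5/3, 0)
2. G lies on line PQ with PG:GQ = 3:5 ⇒ G = (5/8, 5/8)
through X parallel to CQ: direction (-10/3, 1); meets CG at W = (39/5, -51/25)
W = C + t·(G−C) with t = -16/25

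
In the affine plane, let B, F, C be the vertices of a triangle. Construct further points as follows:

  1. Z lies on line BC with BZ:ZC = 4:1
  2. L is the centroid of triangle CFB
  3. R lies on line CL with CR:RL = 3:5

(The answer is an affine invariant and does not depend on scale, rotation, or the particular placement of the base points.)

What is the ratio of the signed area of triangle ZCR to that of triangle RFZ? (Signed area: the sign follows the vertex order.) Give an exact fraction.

Work in coordinates with B = (0, 0), F = (1, 0), C = (0, 1).
1. Z lies on line BC with BZ:ZC = 4:1 ⇒ Z = (0, 4/5)
2. L is the centroid of triangle CFB ⇒ L = (1/3, 1/3)
3. R lies on line CL with CR:RL = 3:5 ⇒ R = (1/8, 3/4)
2·[ZCR] = -1/40, 2·[RFZ] = -1/20
[ZCR]:[RFZ] = -1/40:-1/20 = 1/2

[ZCR]:[RFZ] = 1/2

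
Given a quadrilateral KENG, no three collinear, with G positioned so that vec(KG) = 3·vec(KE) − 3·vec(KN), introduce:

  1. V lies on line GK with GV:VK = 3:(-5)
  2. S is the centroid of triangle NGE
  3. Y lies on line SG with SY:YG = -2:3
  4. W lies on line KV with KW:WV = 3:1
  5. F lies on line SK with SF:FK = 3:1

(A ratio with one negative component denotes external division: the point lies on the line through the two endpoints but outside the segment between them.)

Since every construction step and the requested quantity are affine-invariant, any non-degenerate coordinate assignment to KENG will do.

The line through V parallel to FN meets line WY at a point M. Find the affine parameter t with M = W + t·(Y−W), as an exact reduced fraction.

Work in coordinates with K = (0, 0), E = (1, 0), N = (0, 1), G = (3, -3).
1. V lies on line GK with GV:VK = 3:(-5) ⇒ V = (15/2, -15/2)
2. S is the centroid of triangle NGE ⇒ S = (4/3, -2/3)
3. Y lies on line SG with SY:YG = -2:3 ⇒ Y = (-2, 4)
4. W lies on line KV with KW:WV = 3:1 ⇒ W = (45/8, -45/8)
5. F lies on line SK with SF:FK = 3:1 ⇒ F = (1/3, -1/6)
through V parallel to FN: direction (-1/3, 7/6); meets WY at M = (1405/182, -215/26)
M = W + t·(Y−W) with t = -25/91

t = -25/91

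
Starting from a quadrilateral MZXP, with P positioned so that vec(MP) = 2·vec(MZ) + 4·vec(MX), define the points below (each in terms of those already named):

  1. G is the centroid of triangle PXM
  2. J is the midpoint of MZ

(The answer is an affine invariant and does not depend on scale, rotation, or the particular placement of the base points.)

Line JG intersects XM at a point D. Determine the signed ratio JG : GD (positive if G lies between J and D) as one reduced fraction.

JG:GD = -1/4

Choose coordinates M = (0, 0), Z = (1, 0), X = (0, 1), P = (2, 4).
1. G is the centroid of triangle PXM ⇒ G = (2/3, 5/3)
2. J is the midpoint of MZ ⇒ J = (1/2, 0)
line JG meets XM at D = (0, -5)
G = J + t·(D−J) with t = -1/3, so JG:GD = -1/3:4/3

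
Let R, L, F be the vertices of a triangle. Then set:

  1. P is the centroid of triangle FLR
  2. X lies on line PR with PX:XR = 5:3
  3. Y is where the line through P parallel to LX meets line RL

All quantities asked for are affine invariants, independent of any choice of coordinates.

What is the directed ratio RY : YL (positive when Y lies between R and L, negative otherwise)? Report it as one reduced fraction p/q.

RY:YL = -8/5

Work in coordinates with R = (0, 0), L = (1, 0), F = (0, 1).
1. P is the centroid of triangle FLR ⇒ P = (1/3, 1/3)
2. X lies on line PR with PX:XR = 5:3 ⇒ X = (1/8, 1/8)
3. Y is where the line through P parallel to LX meets line RL ⇒ Y = (8/3, 0)
Y = R + t·(L−R) with t = 8/3, so RY:YL = t:(1−t) = 8/3:-5/3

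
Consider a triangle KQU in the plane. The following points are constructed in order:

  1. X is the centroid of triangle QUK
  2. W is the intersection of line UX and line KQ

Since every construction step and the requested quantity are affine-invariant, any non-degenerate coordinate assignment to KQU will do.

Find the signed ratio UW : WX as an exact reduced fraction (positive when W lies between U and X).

Work in coordinates with K = (0, 0), Q = (1, 0), U = (0, 1).
1. X is the centroid of triangle QUK ⇒ X = (1/3, 1/3)
2. W is the intersection of line UX and line KQ ⇒ W = (1/2, 0)
W = U + t·(X−U) with t = 3/2, so UW:WX = t:(1−t) = 3/2:-1/2

UW:WX = -3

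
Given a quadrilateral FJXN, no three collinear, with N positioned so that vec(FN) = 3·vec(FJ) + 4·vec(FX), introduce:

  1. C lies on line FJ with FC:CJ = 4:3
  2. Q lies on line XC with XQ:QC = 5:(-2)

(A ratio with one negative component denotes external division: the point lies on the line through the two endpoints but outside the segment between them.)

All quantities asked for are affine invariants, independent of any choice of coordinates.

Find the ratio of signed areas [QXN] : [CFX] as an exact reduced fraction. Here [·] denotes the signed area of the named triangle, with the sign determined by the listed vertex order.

Work in coordinates with F = (0, 0), J = (1, 0), X = (0, 1), N = (3, 4).
1. C lies on line FJ with FC:CJ = 4:3 ⇒ C = (4/7, 0)
2. Q lies on line XC with XQ:QC = 5:(-2) ⇒ Q = (20/21, -2/3)
2·[QXN] = -55/7, 2·[CFX] = -4/7
[QXN]:[CFX] = -55/7:-4/7 = 55/4

[QXN]:[CFX] = 55/4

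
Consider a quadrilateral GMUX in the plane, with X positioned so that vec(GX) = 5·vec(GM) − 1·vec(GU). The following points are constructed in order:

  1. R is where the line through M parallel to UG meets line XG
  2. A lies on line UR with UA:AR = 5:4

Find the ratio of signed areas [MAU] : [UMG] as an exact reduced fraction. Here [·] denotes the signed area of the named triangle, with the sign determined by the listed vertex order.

[MAU]:[UMG] = 1/9

Assign G = (0, 0), M = (1, 0), U = (0, 1), X = (5, -1) — the answer is frame-independent, so this choice is without loss of generality.
1. R is where the line through M parallel to UG meets line XG ⇒ R = (1, -1/5)
2. A lies on line UR with UA:AR = 5:4 ⇒ A = (5/9, 1/3)
2·[MAU] = -1/9, 2·[UMG] = -1
[MAU]:[UMG] = -1/9:-1 = 1/9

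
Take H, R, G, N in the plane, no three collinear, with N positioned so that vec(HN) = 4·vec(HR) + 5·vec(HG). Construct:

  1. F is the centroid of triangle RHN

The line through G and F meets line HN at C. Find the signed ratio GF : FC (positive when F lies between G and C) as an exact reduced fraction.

GF:FC = -17/5

Set H = (0, 0), R = (1, 0), G = (0, 1), N = (4, 5); any affine frame gives the same invariant.
1. F is the centroid of triangle RHN ⇒ F = (5/3, 5/3)
line GF meets HN at C = (20/17, 25/17)
F = G + t·(C−G) with t = 17/12, so GF:FC = 17/12:-5/12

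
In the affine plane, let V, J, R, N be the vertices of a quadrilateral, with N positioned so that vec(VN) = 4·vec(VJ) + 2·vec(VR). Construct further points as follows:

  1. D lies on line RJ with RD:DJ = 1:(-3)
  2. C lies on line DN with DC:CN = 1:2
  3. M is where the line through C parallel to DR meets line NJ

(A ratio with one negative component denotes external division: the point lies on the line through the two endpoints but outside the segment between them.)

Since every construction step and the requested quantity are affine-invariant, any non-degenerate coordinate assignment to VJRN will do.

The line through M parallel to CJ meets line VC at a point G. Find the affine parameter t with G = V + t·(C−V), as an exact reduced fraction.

t = 2

Work in coordinates with V = (0, 0), J = (1, 0), R = (0, 1), N = (4, 2).
1. D lies on line RJ with RD:DJ = 1:(-3) ⇒ D = (-1/2, 3/2)
2. C lies on line DN with DC:CN = 1:2 ⇒ C = (1, 5/3)
3. M is where the line through C parallel to DR meets line NJ ⇒ M = (2, 2/3)
through M parallel to CJ: direction (0, -5/3); meets VC at G = (2, 10/3)
G = V + t·(C−V) with t = 2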